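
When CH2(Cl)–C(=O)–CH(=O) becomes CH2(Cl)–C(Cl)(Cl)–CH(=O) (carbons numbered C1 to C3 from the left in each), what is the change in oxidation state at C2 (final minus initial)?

0

Before: C2 has 2 bonds to C, 2 bonds to O → oxidation state +2.
After: C2 has 2 bonds to C, 2 bonds to Cl → oxidation state +2.
Δ = +2 − (+2) = 0, so no net redox change at C2.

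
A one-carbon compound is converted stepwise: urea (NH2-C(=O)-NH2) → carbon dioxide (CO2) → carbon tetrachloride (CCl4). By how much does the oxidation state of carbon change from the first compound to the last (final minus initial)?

Carbon oxidation states along the series — urea: +4, carbon dioxide: +4, carbon tetrachloride: +4.
Net change = +4 − (+4) = 0.

0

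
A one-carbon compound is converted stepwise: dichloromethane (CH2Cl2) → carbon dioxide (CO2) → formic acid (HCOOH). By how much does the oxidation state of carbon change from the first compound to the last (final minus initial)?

+2

Carbon oxidation states along the series — dichloromethane: 0, carbon dioxide: +4, formic acid: +2.
Net change = +2 − (0) = +2.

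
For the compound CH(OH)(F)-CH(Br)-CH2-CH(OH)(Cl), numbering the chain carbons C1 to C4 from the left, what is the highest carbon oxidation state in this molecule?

Assign +1 per bond to O/N/halogen, −1 per bond to H or an electropositive element, and 0 per bond to carbon. Tallying each carbon:
C1: 1C, 1H, 1O, 1F → 0 − 1 + 1 + 1 = +1
C2: 2C, 1H, 1Br → 0 − 1 + 1 = 0
C3: 2C, 2H → 0 − 2 = -2
C4: 1C, 1H, 1O, 1Cl → 0 − 1 + 1 + 1 = +1
The highest value is +1.

+1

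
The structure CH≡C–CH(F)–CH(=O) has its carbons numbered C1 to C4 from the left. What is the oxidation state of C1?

-1

Each bond to a more electronegative atom (O, N, halogen) counts +1, each bond to a less electronegative atom (H, metal, B, Si) counts −1, and each C–C bond counts 0.
C1 has a triple bond to C (3×0 = 0), one bond to H (-1).
Oxidation state = 0 − 1 = -1.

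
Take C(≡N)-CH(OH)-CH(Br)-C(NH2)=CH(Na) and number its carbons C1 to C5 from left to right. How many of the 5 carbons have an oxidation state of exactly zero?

2

Tallying each carbon's bonds:
C1: 1C, 3N → 0 + 3 = +3
C2: 2C, 1H, 1O → 0 − 1 + 1 = 0
C3: 2C, 1H, 1Br → 0 − 1 + 1 = 0
C4: 3C, 1N → 0 + 1 = +1
C5: 2C, 1H, 1Na → 0 − 1 − 1 = -2
2 carbons (C2, C3) meet the condition.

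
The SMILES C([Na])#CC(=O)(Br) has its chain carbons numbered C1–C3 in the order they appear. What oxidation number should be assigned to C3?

Each bond to a more electronegative atom (O, N, halogen) counts +1, each bond to a less electronegative atom (H, metal, B, Si) counts −1, and each C–C bond counts 0.
C3 has one bond to C (0), a double bond to O (2×+1 = +2), one bond to Br (+1).
Oxidation state = 0 + 2 + 1 = +3.

+3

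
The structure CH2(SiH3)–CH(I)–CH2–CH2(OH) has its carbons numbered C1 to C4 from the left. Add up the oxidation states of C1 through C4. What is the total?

Count +1 for every bond to an atom more electronegative than carbon and −1 for every bond to one less electronegative; C–C bonds are 0. Tallying each carbon:
C1: 1C, 2H, 1Si → 0 − 2 − 1 = -3
C2: 2C, 1H, 1I → 0 − 1 + 1 = 0
C3: 2C, 2H → 0 − 2 = -2
C4: 1C, 2H, 1O → 0 − 2 + 1 = -1
Sum = -3 + 0 − 2 − 1 = -6.

-6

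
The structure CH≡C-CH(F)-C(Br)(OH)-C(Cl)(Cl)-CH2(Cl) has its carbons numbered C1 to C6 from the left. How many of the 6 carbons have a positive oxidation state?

Tallying each carbon's bonds:
C1: 3C, 1H → 0 − 1 = -1
C2: 4C → 0 = 0
C3: 2C, 1H, 1F → 0 − 1 + 1 = 0
C4: 2C, 1O, 1Br → 0 + 1 + 1 = +2
C5: 2C, 2Cl → 0 + 2 = +2
C6: 1C, 2H, 1Cl → 0 − 2 + 1 = -1
2 carbons (C4, C5) meet the condition.

2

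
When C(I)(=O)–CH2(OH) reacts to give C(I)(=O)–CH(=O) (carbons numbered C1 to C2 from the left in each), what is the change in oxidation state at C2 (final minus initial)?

Before: C2 has 1 bond to C, 2 bonds to H, 1 bond to O → oxidation state -1.
After: C2 has 1 bond to C, 1 bond to H, 2 bonds to O → oxidation state +1.
Δ = +1 − (-1) = +2, so this is an oxidation at C2.

+2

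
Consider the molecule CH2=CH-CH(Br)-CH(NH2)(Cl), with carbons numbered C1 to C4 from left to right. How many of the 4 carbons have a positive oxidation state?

1

Tallying each carbon's bonds:
C1: 2C, 2H → 0 − 2 = -2
C2: 3C, 1H → 0 − 1 = -1
C3: 2C, 1H, 1Br → 0 − 1 + 1 = 0
C4: 1C, 1H, 1N, 1Cl → 0 − 1 + 1 + 1 = +1
1 carbon (C4) meets the condition.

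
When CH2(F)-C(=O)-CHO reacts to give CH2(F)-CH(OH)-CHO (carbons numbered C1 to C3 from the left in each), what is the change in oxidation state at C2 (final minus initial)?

-2

Before: C2 has 2 bonds to C, 2 bonds to O → oxidation state +2.
After: C2 has 2 bonds to C, 1 bond to H, 1 bond to O → oxidation state 0.
Δ = 0 − (+2) = -2, so this is a reduction at C2.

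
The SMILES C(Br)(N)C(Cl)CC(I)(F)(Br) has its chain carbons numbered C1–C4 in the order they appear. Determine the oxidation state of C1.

+1

Assign +1 per bond to O/N/halogen, −1 per bond to H or an electropositive element, and 0 per bond to carbon.
C1 has one bond to C (0), one bond to Br (+1), one bond to N (+1), one bond to H (-1).
Oxidation state = 0 + 1 + 1 − 1 = +1.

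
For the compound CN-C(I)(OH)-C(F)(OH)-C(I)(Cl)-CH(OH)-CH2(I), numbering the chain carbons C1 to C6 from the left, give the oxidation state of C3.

Assign +1 per bond to O/N/halogen, −1 per bond to H or an electropositive element, and 0 per bond to carbon.
C3 has one bond to C (0), one bond to C (0), one bond to F (+1), one bond to O (+1).
Oxidation state = 0 + 0 + 1 + 1 = +2.

+2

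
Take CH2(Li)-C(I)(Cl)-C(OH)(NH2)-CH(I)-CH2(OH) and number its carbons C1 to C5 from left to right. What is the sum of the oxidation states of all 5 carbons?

Tallying each carbon's bonds:
C1: 1C, 2H, 1Li → 0 − 2 − 1 = -3
C2: 2C, 1Cl, 1I → 0 + 1 + 1 = +2
C3: 2C, 1O, 1N → 0 + 1 + 1 = +2
C4: 2C, 1H, 1I → 0 − 1 + 1 = 0
C5: 1C, 2H, 1O → 0 − 2 + 1 = -1
Sum = -3 + 2 + 2 + 0 − 1 = 0.

0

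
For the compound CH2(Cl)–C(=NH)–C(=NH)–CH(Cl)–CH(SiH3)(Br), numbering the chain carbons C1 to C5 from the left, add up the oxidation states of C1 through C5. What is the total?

+2

Bonds to more-electronegative neighbours contribute +1 each, bonds to H or metals contribute −1 each, and C–C bonds contribute 0. Tallying each carbon:
C1: 1C, 2H, 1Cl → 0 − 2 + 1 = -1
C2: 2C, 2N → 0 + 2 = +2
C3: 2C, 2N → 0 + 2 = +2
C4: 2C, 1H, 1Cl → 0 − 1 + 1 = 0
C5: 1C, 1H, 1Br, 1Si → 0 − 1 + 1 − 1 = -1
Sum = -1 + 2 + 2 + 0 − 1 = +2.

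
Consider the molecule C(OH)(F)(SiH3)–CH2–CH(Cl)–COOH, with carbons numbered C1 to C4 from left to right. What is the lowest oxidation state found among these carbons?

Tallying each carbon's bonds:
C1: 1C, 1O, 1F, 1Si → 0 + 1 + 1 − 1 = +1
C2: 2C, 2H → 0 − 2 = -2
C3: 2C, 1H, 1Cl → 0 − 1 + 1 = 0
C4: 1C, 3O → 0 + 3 = +3
The lowest value is -2.

-2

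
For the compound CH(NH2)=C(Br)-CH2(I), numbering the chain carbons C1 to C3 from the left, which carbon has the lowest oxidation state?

C3

Tallying each carbon's bonds:
C1: 2C, 1H, 1N → 0 − 1 + 1 = 0
C2: 3C, 1Br → 0 + 1 = +1
C3: 1C, 2H, 1I → 0 − 2 + 1 = -1
The most reduced carbon is C3 at -1.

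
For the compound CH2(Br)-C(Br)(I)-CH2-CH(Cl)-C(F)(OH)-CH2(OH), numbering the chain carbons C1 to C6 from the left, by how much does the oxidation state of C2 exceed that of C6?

C2: 2C, 1Br, 1I → 0 + 1 + 1 = +2
C6: 1C, 2H, 1O → 0 − 2 + 1 = -1
Difference: +2 − (-1) = +3.

+3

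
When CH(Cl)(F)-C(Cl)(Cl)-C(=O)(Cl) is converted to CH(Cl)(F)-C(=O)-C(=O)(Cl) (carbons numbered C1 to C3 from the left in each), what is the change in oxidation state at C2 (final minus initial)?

0

Before: C2 has 2 bonds to C, 2 bonds to Cl → oxidation state +2.
After: C2 has 2 bonds to C, 2 bonds to O → oxidation state +2.
Δ = +2 − (+2) = 0, so no net redox change at C2.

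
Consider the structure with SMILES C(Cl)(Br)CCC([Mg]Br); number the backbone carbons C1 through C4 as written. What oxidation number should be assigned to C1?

+1

Assign +1 per bond to O/N/halogen, −1 per bond to H or an electropositive element, and 0 per bond to carbon.
C1 has one bond to C (0), one bond to H (-1), one bond to Cl (+1), one bond to Br (+1).
Oxidation state = 0 − 1 + 1 + 1 = +1.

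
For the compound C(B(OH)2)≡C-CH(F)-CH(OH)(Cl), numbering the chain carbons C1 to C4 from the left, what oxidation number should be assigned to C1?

Bonds to more-electronegative neighbours contribute +1 each, bonds to H or metals contribute −1 each, and C–C bonds contribute 0.
C1 has a triple bond to C (3×0 = 0), one bond to B (-1).
Oxidation state = 0 − 1 = -1.

-1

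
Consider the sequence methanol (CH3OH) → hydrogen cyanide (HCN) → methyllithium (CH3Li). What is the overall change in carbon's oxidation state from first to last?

Carbon oxidation states along the series — methanol: -2, hydrogen cyanide: +2, methyllithium: -4.
Net change = -4 − (-2) = -2.

-2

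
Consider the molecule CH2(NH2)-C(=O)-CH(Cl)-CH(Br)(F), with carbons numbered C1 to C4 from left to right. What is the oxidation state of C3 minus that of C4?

C3: 2C, 1H, 1Cl → 0 − 1 + 1 = 0
C4: 1C, 1H, 1F, 1Br → 0 − 1 + 1 + 1 = +1
Difference: 0 − (+1) = -1.

-1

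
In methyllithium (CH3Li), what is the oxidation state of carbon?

-4

Bonds to more-electronegative neighbours contribute +1 each, bonds to H or metals contribute −1 each, and C–C bonds contribute 0.
The carbon has one bond to H (-1), one bond to H (-1), one bond to H (-1), one bond to Li (-1).
Oxidation state = -1 − 1 − 1 − 1 = -4.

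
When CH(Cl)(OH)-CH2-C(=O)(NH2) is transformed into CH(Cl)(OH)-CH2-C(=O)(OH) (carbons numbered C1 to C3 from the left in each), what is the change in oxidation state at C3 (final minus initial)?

Before: C3 has 1 bond to C, 2 bonds to O, 1 bond to N → oxidation state +3.
After: C3 has 1 bond to C, 3 bonds to O → oxidation state +3.
Δ = +3 − (+3) = 0, so no net redox change at C3.

0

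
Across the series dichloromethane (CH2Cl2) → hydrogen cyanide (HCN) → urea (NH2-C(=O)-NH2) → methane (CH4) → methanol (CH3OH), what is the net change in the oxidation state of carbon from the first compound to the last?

-2

Carbon oxidation states along the series — dichloromethane: 0, hydrogen cyanide: +2, urea: +4, methane: -4, methanol: -2.
Net change = -2 − (0) = -2.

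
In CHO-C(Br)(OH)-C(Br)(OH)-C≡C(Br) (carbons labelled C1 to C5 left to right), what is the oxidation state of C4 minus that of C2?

-2

C4: 4C → 0 = 0
C2: 2C, 1O, 1Br → 0 + 1 + 1 = +2
Difference: 0 − (+2) = -2.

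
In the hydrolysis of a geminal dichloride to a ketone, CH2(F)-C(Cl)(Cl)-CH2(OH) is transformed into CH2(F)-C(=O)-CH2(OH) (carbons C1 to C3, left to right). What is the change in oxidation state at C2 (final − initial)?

0

Before: C2 has 2 bonds to C, 2 bonds to Cl → oxidation state +2.
After: C2 has 2 bonds to C, 2 bonds to O → oxidation state +2.
Δ = +2 − (+2) = 0, so no net redox change at C2.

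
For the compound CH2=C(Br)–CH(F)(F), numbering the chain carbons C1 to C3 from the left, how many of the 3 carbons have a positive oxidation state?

2

Bonds to more-electronegative neighbours contribute +1 each, bonds to H or metals contribute −1 each, and C–C bonds contribute 0. Tallying each carbon:
C1: 2C, 2H → 0 − 2 = -2
C2: 3C, 1Br → 0 + 1 = +1
C3: 1C, 1H, 2F → 0 − 1 + 2 = +1
2 carbons (C2, C3) meet the condition.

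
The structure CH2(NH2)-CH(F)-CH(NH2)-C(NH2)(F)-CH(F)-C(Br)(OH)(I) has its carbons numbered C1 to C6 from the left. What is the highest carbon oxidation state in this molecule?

Assign +1 per bond to O/N/halogen, −1 per bond to H or an electropositive element, and 0 per bond to carbon. Tallying each carbon:
C1: 1C, 2H, 1N → 0 − 2 + 1 = -1
C2: 2C, 1H, 1F → 0 − 1 + 1 = 0
C3: 2C, 1H, 1N → 0 − 1 + 1 = 0
C4: 2C, 1N, 1F → 0 + 1 + 1 = +2
C5: 2C, 1H, 1F → 0 − 1 + 1 = 0
C6: 1C, 1O, 1Br, 1I → 0 + 1 + 1 + 1 = +3
The highest value is +3.

+3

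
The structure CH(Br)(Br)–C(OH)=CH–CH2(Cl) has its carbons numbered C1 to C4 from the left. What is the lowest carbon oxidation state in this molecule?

-1

Tallying each carbon's bonds:
C1: 1C, 1H, 2Br → 0 − 1 + 2 = +1
C2: 3C, 1O → 0 + 1 = +1
C3: 3C, 1H → 0 − 1 = -1
C4: 1C, 2H, 1Cl → 0 − 2 + 1 = -1
The lowest value is -1.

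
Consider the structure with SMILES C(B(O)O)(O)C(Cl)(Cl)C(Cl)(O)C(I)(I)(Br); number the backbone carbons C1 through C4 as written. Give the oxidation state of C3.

+2

C3 has one bond to C (0), one bond to C (0), one bond to Cl (+1), one bond to O (+1).
Oxidation state = 0 + 0 + 1 + 1 = +2.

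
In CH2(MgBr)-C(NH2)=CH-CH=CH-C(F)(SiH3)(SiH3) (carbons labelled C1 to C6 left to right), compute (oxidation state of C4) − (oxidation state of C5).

0

C4: 3C, 1H → 0 − 1 = -1
C5: 3C, 1H → 0 − 1 = -1
Difference: -1 − (-1) = 0.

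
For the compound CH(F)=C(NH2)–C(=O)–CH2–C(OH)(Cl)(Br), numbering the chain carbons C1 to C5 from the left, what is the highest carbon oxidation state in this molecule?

Bonds to more-electronegative neighbours contribute +1 each, bonds to H or metals contribute −1 each, and C–C bonds contribute 0. Tallying each carbon:
C1: 2C, 1H, 1F → 0 − 1 + 1 = 0
C2: 3C, 1N → 0 + 1 = +1
C3: 2C, 2O → 0 + 2 = +2
C4: 2C, 2H → 0 − 2 = -2
C5: 1C, 1O, 1Cl, 1Br → 0 + 1 + 1 + 1 = +3
The highest value is +3.

+3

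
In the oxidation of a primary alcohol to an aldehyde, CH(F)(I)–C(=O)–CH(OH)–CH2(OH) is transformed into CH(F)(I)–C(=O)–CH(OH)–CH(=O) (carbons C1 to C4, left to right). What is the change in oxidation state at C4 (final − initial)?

+2

Before: C4 has 1 bond to C, 2 bonds to H, 1 bond to O → oxidation state -1.
After: C4 has 1 bond to C, 1 bond to H, 2 bonds to O → oxidation state +1.
Δ = +1 − (-1) = +2, so this is an oxidation at C4.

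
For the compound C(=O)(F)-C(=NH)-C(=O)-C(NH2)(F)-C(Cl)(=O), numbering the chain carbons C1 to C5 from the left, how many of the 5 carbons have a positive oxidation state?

Assign +1 per bond to O/N/halogen, −1 per bond to H or an electropositive element, and 0 per bond to carbon. Tallying each carbon:
C1: 1C, 2O, 1F → 0 + 2 + 1 = +3
C2: 2C, 2N → 0 + 2 = +2
C3: 2C, 2O → 0 + 2 = +2
C4: 2C, 1N, 1F → 0 + 1 + 1 = +2
C5: 1C, 2O, 1Cl → 0 + 2 + 1 = +3
5 carbons (C1, C2, C3, C4, C5) meet the condition.

5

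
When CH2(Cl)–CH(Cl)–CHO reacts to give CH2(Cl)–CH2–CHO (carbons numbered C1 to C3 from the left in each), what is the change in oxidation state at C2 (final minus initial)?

Before: C2 has 2 bonds to C, 1 bond to H, 1 bond to Cl → oxidation state 0.
After: C2 has 2 bonds to C, 2 bonds to H → oxidation state -2.
Δ = -2 − (0) = -2, so this is a reduction at C2.

-2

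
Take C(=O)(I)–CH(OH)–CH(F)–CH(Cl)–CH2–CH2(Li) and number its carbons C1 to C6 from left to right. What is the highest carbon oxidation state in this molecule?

+3

Tallying each carbon's bonds:
C1: 1C, 2O, 1I → 0 + 2 + 1 = +3
C2: 2C, 1H, 1O → 0 − 1 + 1 = 0
C3: 2C, 1H, 1F → 0 − 1 + 1 = 0
C4: 2C, 1H, 1Cl → 0 − 1 + 1 = 0
C5: 2C, 2H → 0 − 2 = -2
C6: 1C, 2H, 1Li → 0 − 2 − 1 = -3
The highest value is +3.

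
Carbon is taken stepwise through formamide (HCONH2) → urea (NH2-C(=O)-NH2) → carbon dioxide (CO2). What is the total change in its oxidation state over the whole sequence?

Carbon oxidation states along the series — formamide: +2, urea: +4, carbon dioxide: +4.
Net change = +4 − (+2) = +2.

+2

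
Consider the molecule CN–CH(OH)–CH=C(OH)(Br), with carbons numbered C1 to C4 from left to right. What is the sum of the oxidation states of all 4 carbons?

+4

Count +1 for every bond to an atom more electronegative than carbon and −1 for every bond to one less electronegative; C–C bonds are 0. Tallying each carbon:
C1: 1C, 3N → 0 + 3 = +3
C2: 2C, 1H, 1O → 0 − 1 + 1 = 0
C3: 3C, 1H → 0 − 1 = -1
C4: 2C, 1O, 1Br → 0 + 1 + 1 = +2
Sum = +3 + 0 − 1 + 2 = +4.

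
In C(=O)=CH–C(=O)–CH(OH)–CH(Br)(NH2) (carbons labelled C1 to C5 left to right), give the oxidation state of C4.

0

Count +1 for every bond to an atom more electronegative than carbon and −1 for every bond to one less electronegative; C–C bonds are 0.
C4 has one bond to C (0), one bond to C (0), one bond to O (+1), one bond to H (-1).
Oxidation state = 0 + 0 + 1 − 1 = 0.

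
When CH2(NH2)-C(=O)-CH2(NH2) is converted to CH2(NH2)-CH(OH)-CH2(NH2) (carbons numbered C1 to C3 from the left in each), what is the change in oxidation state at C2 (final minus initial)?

Before: C2 has 2 bonds to C, 2 bonds to O → oxidation state +2.
After: C2 has 2 bonds to C, 1 bond to H, 1 bond to O → oxidation state 0.
Δ = 0 − (+2) = -2, so this is a reduction at C2.

-2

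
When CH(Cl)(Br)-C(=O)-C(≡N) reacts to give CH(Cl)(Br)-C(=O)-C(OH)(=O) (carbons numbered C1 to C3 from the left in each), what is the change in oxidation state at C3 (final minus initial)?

Before: C3 has 1 bond to C, 3 bonds to N → oxidation state +3.
After: C3 has 1 bond to C, 3 bonds to O → oxidation state +3.
Δ = +3 − (+3) = 0, so no net redox change at C3.

0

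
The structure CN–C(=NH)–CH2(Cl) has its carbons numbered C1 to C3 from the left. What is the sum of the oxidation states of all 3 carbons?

+4

Tallying each carbon's bonds:
C1: 1C, 3N → 0 + 3 = +3
C2: 2C, 2N → 0 + 2 = +2
C3: 1C, 2H, 1Cl → 0 − 2 + 1 = -1
Sum = +3 + 2 − 1 = +4.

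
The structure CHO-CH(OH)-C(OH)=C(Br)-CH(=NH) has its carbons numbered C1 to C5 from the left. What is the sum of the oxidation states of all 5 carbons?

Tallying each carbon's bonds:
C1: 1C, 1H, 2O → 0 − 1 + 2 = +1
C2: 2C, 1H, 1O → 0 − 1 + 1 = 0
C3: 3C, 1O → 0 + 1 = +1
C4: 3C, 1Br → 0 + 1 = +1
C5: 1C, 1H, 2N → 0 − 1 + 2 = +1
Sum = +1 + 0 + 1 + 1 + 1 = +4.

+4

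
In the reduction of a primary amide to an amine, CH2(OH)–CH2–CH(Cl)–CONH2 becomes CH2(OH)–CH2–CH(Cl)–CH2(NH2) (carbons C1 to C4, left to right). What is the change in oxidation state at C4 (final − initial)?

Before: C4 has 1 bond to C, 2 bonds to O, 1 bond to N → oxidation state +3.
After: C4 has 1 bond to C, 2 bonds to H, 1 bond to N → oxidation state -1.
Δ = -1 − (+3) = -4, so this is a reduction at C4.

-4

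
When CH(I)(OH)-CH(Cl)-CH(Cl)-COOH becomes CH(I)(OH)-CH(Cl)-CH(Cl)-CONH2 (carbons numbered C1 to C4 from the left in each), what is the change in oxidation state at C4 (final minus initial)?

Before: C4 has 1 bond to C, 3 bonds to O → oxidation state +3.
After: C4 has 1 bond to C, 2 bonds to O, 1 bond to N → oxidation state +3.
Δ = +3 − (+3) = 0, so no net redox change at C4.

0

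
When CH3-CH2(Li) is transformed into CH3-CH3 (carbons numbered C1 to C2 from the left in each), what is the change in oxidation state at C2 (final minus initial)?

0

Before: C2 has 1 bond to C, 2 bonds to H, 1 bond to Li → oxidation state -3.
After: C2 has 1 bond to C, 3 bonds to H → oxidation state -3.
Δ = -3 − (-3) = 0, so no net redox change at C2.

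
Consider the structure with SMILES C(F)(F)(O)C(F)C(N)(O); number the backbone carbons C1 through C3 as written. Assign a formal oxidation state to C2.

0

Count +1 for every bond to an atom more electronegative than carbon and −1 for every bond to one less electronegative; C–C bonds are 0.
C2 has one bond to C (0), one bond to C (0), one bond to H (-1), one bond to F (+1).
Oxidation state = 0 + 0 − 1 + 1 = 0.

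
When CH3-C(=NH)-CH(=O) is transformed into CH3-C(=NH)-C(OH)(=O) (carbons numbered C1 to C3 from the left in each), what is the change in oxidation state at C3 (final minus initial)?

+2

Before: C3 has 1 bond to C, 1 bond to H, 2 bonds to O → oxidation state +1.
After: C3 has 1 bond to C, 3 bonds to O → oxidation state +3.
Δ = +3 − (+1) = +2, so this is an oxidation at C3.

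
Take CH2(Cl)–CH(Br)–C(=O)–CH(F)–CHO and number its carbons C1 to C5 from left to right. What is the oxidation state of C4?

Count +1 for every bond to an atom more electronegative than carbon and −1 for every bond to one less electronegative; C–C bonds are 0.
C4 has one bond to C (0), one bond to C (0), one bond to H (-1), one bond to F (+1).
Oxidation state = 0 + 0 − 1 + 1 = 0.

0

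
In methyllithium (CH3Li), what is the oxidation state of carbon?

-4

Each bond to a more electronegative atom (O, N, halogen) counts +1, each bond to a less electronegative atom (H, metal, B, Si) counts −1, and each C–C bond counts 0.
The carbon has one bond to H (-1), one bond to H (-1), one bond to H (-1), one bond to Li (-1).
Oxidation state = -1 − 1 − 1 − 1 = -4.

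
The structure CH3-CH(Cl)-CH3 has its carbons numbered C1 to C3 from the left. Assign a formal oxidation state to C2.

Count +1 for every bond to an atom more electronegative than carbon and −1 for every bond to one less electronegative; C–C bonds are 0.
C2 has one bond to C (0), one bond to C (0), one bond to Cl (+1), one bond to H (-1).
Oxidation state = 0 + 0 + 1 − 1 = 0.

0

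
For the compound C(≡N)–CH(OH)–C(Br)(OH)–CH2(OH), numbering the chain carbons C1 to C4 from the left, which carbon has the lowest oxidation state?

C4

Tallying each carbon's bonds:
C1: 1C, 3N → 0 + 3 = +3
C2: 2C, 1H, 1O → 0 − 1 + 1 = 0
C3: 2C, 1O, 1Br → 0 + 1 + 1 = +2
C4: 1C, 2H, 1O → 0 − 2 + 1 = -1
The most reduced carbon is C4 at -1.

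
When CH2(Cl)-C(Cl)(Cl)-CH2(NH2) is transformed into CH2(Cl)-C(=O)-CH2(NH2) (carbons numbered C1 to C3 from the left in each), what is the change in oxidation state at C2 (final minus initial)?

Before: C2 has 2 bonds to C, 2 bonds to Cl → oxidation state +2.
After: C2 has 2 bonds to C, 2 bonds to O → oxidation state +2.
Δ = +2 − (+2) = 0, so no net redox change at C2.

0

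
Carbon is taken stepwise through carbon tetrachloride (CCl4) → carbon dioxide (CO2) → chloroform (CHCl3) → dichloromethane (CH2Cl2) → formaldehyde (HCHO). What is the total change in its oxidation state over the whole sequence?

Carbon oxidation states along the series — carbon tetrachloride: +4, carbon dioxide: +4, chloroform: +2, dichloromethane: 0, formaldehyde: 0.
Net change = 0 − (+4) = -4.

-4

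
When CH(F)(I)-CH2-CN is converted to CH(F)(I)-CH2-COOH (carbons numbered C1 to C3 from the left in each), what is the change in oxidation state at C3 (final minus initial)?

0

Before: C3 has 1 bond to C, 3 bonds to N → oxidation state +3.
After: C3 has 1 bond to C, 3 bonds to O → oxidation state +3.
Δ = +3 − (+3) = 0, so no net redox change at C3.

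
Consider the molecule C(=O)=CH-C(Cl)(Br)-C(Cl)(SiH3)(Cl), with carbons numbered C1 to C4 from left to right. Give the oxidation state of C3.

Count +1 for every bond to an atom more electronegative than carbon and −1 for every bond to one less electronegative; C–C bonds are 0.
C3 has one bond to C (0), one bond to C (0), one bond to Cl (+1), one bond to Br (+1).
Oxidation state = 0 + 0 + 1 + 1 = +2.

+2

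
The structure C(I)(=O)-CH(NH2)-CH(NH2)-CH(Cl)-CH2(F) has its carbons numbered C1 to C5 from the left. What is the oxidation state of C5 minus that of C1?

-4

C5: 1C, 2H, 1F → 0 − 2 + 1 = -1
C1: 1C, 2O, 1I → 0 + 2 + 1 = +3
Difference: -1 − (+3) = -4.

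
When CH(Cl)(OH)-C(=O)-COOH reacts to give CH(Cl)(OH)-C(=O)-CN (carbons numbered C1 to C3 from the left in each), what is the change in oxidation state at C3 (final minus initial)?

0

Before: C3 has 1 bond to C, 3 bonds to O → oxidation state +3.
After: C3 has 1 bond to C, 3 bonds to N → oxidation state +3.
Δ = +3 − (+3) = 0, so no net redox change at C3.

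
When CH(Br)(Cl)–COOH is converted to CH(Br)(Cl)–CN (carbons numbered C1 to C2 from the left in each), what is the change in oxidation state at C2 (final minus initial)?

Before: C2 has 1 bond to C, 3 bonds to O → oxidation state +3.
After: C2 has 1 bond to C, 3 bonds to N → oxidation state +3.
Δ = +3 − (+3) = 0, so no net redox change at C2.

0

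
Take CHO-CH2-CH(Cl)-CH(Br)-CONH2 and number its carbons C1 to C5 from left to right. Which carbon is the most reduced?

Tallying each carbon's bonds:
C1: 1C, 1H, 2O → 0 − 1 + 2 = +1
C2: 2C, 2H → 0 − 2 = -2
C3: 2C, 1H, 1Cl → 0 − 1 + 1 = 0
C4: 2C, 1H, 1Br → 0 − 1 + 1 = 0
C5: 1C, 2O, 1N → 0 + 2 + 1 = +3
The most reduced carbon is C2 at -2.

C2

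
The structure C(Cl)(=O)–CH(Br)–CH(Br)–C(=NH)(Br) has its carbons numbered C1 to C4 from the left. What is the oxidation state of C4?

Bonds to more-electronegative neighbours contribute +1 each, bonds to H or metals contribute −1 each, and C–C bonds contribute 0.
C4 has one bond to C (0), a double bond to N (2×+1 = +2), one bond to Br (+1).
Oxidation state = 0 + 2 + 1 = +3.

+3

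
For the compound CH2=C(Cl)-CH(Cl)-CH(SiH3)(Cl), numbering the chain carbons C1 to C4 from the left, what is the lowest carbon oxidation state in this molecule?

-2

Count +1 for every bond to an atom more electronegative than carbon and −1 for every bond to one less electronegative; C–C bonds are 0. Tallying each carbon:
C1: 2C, 2H → 0 − 2 = -2
C2: 3C, 1Cl → 0 + 1 = +1
C3: 2C, 1H, 1Cl → 0 − 1 + 1 = 0
C4: 1C, 1H, 1Cl, 1Si → 0 − 1 + 1 − 1 = -1
The lowest value is -2.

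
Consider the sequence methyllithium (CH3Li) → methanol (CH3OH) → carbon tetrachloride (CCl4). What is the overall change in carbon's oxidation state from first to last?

+8

Carbon oxidation states along the series — methyllithium: -4, methanol: -2, carbon tetrachloride: +4.
Net change = +4 − (-4) = +8.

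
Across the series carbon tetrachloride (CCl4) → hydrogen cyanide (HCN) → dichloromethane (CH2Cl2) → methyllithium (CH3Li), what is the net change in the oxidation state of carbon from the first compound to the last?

Carbon oxidation states along the series — carbon tetrachloride: +4, hydrogen cyanide: +2, dichloromethane: 0, methyllithium: -4.
Net change = -4 − (+4) = -8.

-8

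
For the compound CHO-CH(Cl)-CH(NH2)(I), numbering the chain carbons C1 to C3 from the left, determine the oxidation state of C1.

+1

Assign +1 per bond to O/N/halogen, −1 per bond to H or an electropositive element, and 0 per bond to carbon.
C1 has one bond to C (0), one bond to H (-1), a double bond to O (2×+1 = +2).
Oxidation state = 0 − 1 + 2 = +1.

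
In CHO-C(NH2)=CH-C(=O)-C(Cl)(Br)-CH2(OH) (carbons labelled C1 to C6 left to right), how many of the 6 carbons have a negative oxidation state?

Count +1 for every bond to an atom more electronegative than carbon and −1 for every bond to one less electronegative; C–C bonds are 0. Tallying each carbon:
C1: 1C, 1H, 2O → 0 − 1 + 2 = +1
C2: 3C, 1N → 0 + 1 = +1
C3: 3C, 1H → 0 − 1 = -1
C4: 2C, 2O → 0 + 2 = +2
C5: 2C, 1Cl, 1Br → 0 + 1 + 1 = +2
C6: 1C, 2H, 1O → 0 − 2 + 1 = -1
2 carbons (C3, C6) meet the condition.

2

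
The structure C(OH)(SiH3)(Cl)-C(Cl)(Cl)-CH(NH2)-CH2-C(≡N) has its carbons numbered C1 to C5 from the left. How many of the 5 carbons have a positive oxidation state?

3

Count +1 for every bond to an atom more electronegative than carbon and −1 for every bond to one less electronegative; C–C bonds are 0. Tallying each carbon:
C1: 1C, 1O, 1Cl, 1Si → 0 + 1 + 1 − 1 = +1
C2: 2C, 2Cl → 0 + 2 = +2
C3: 2C, 1H, 1N → 0 − 1 + 1 = 0
C4: 2C, 2H → 0 − 2 = -2
C5: 1C, 3N → 0 + 3 = +3
3 carbons (C1, C2, C5) meet the condition.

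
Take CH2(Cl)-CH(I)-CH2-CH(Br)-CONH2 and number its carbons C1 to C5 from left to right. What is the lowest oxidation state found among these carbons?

-2

Bonds to more-electronegative neighbours contribute +1 each, bonds to H or metals contribute −1 each, and C–C bonds contribute 0. Tallying each carbon:
C1: 1C, 2H, 1Cl → 0 − 2 + 1 = -1
C2: 2C, 1H, 1I → 0 − 1 + 1 = 0
C3: 2C, 2H → 0 − 2 = -2
C4: 2C, 1H, 1Br → 0 − 1 + 1 = 0
C5: 1C, 2O, 1N → 0 + 2 + 1 = +3
The lowest value is -2.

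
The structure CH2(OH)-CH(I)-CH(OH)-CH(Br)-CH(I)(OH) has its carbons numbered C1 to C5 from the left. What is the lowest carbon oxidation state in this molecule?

-1

Count +1 for every bond to an atom more electronegative than carbon and −1 for every bond to one less electronegative; C–C bonds are 0. Tallying each carbon:
C1: 1C, 2H, 1O → 0 − 2 + 1 = -1
C2: 2C, 1H, 1I → 0 − 1 + 1 = 0
C3: 2C, 1H, 1O → 0 − 1 + 1 = 0
C4: 2C, 1H, 1Br → 0 − 1 + 1 = 0
C5: 1C, 1H, 1O, 1I → 0 − 1 + 1 + 1 = +1
The lowest value is -1.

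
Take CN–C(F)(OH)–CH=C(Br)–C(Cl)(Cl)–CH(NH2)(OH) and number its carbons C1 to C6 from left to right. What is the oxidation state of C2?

Bonds to more-electronegative neighbours contribute +1 each, bonds to H or metals contribute −1 each, and C–C bonds contribute 0.
C2 has one bond to C (0), one bond to C (0), one bond to F (+1), one bond to O (+1).
Oxidation state = 0 + 0 + 1 + 1 = +2.

+2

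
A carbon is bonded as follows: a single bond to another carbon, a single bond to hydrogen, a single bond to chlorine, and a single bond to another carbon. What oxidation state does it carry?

The carbon has one bond to C (0), one bond to C (0), one bond to Cl (+1), one bond to H (-1).
Oxidation state = 0 + 0 + 1 − 1 = 0.

0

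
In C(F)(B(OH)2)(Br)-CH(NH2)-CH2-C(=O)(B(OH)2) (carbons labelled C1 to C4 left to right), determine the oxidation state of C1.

+1

Each bond to a more electronegative atom (O, N, halogen) counts +1, each bond to a less electronegative atom (H, metal, B, Si) counts −1, and each C–C bond counts 0.
C1 has one bond to C (0), one bond to F (+1), one bond to B (-1), one bond to Br (+1).
Oxidation state = 0 + 1 − 1 + 1 = +1.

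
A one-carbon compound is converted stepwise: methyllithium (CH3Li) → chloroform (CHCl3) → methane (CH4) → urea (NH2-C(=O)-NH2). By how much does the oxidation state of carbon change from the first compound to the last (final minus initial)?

+8

Carbon oxidation states along the series — methyllithium: -4, chloroform: +2, methane: -4, urea: +4.
Net change = +4 − (-4) = +8.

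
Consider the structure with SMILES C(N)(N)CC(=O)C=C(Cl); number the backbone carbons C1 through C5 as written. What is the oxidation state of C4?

-1

C4 has one bond to C (0), a double bond to C (2×0 = 0), one bond to H (-1).
Oxidation state = 0 + 0 − 1 = -1.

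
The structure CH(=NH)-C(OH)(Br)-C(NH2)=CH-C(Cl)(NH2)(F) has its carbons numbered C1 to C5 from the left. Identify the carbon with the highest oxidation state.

Assign +1 per bond to O/N/halogen, −1 per bond to H or an electropositive element, and 0 per bond to carbon. Tallying each carbon:
C1: 1C, 1H, 2N → 0 − 1 + 2 = +1
C2: 2C, 1O, 1Br → 0 + 1 + 1 = +2
C3: 3C, 1N → 0 + 1 = +1
C4: 3C, 1H → 0 − 1 = -1
C5: 1C, 1N, 1F, 1Cl → 0 + 1 + 1 + 1 = +3
The most oxidised carbon is C5 at +3.

C5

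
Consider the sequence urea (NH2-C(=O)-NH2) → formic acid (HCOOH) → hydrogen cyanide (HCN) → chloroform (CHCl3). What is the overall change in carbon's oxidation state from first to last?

-2

Carbon oxidation states along the series — urea: +4, formic acid: +2, hydrogen cyanide: +2, chloroform: +2.
Net change = +2 − (+4) = -2.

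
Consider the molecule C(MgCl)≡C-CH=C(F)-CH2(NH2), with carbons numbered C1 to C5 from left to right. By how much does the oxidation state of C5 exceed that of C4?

-2

C5: 1C, 2H, 1N → 0 − 2 + 1 = -1
C4: 3C, 1F → 0 + 1 = +1
Difference: -1 − (+1) = -2.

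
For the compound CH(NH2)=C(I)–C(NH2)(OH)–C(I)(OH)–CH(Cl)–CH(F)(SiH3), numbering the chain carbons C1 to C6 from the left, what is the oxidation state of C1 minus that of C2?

C1: 2C, 1H, 1N → 0 − 1 + 1 = 0
C2: 3C, 1I → 0 + 1 = +1
Difference: 0 − (+1) = -1.

-1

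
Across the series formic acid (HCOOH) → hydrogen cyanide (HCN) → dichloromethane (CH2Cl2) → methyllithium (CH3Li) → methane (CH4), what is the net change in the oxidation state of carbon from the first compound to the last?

-6

Carbon oxidation states along the series — formic acid: +2, hydrogen cyanide: +2, dichloromethane: 0, methyllithium: -4, methane: -4.
Net change = -4 − (+2) = -6.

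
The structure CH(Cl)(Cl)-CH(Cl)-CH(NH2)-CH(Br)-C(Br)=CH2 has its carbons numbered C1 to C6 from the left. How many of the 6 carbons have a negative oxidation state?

Assign +1 per bond to O/N/halogen, −1 per bond to H or an electropositive element, and 0 per bond to carbon. Tallying each carbon:
C1: 1C, 1H, 2Cl → 0 − 1 + 2 = +1
C2: 2C, 1H, 1Cl → 0 − 1 + 1 = 0
C3: 2C, 1H, 1N → 0 − 1 + 1 = 0
C4: 2C, 1H, 1Br → 0 − 1 + 1 = 0
C5: 3C, 1Br → 0 + 1 = +1
C6: 2C, 2H → 0 − 2 = -2
1 carbon (C6) meets the condition.

1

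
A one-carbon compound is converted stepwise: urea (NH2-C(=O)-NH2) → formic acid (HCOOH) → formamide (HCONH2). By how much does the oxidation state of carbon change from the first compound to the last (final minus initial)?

-2

Carbon oxidation states along the series — urea: +4, formic acid: +2, formamide: +2.
Net change = +2 − (+4) = -2.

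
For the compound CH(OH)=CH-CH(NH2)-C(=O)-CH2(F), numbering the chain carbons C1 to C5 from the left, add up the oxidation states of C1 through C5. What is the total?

0

Tallying each carbon's bonds:
C1: 2C, 1H, 1O → 0 − 1 + 1 = 0
C2: 3C, 1H → 0 − 1 = -1
C3: 2C, 1H, 1N → 0 − 1 + 1 = 0
C4: 2C, 2O → 0 + 2 = +2
C5: 1C, 2H, 1F → 0 − 2 + 1 = -1
Sum = 0 − 1 + 0 + 2 − 1 = 0.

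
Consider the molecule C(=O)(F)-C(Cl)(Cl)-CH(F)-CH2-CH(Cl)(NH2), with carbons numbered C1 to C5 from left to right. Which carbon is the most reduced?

Tallying each carbon's bonds:
C1: 1C, 2O, 1F → 0 + 2 + 1 = +3
C2: 2C, 2Cl → 0 + 2 = +2
C3: 2C, 1H, 1F → 0 − 1 + 1 = 0
C4: 2C, 2H → 0 − 2 = -2
C5: 1C, 1H, 1N, 1Cl → 0 − 1 + 1 + 1 = +1
The most reduced carbon is C4 at -2.

C4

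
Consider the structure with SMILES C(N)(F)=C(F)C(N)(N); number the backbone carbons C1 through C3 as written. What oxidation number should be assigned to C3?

C3 has one bond to C (0), one bond to N (+1), one bond to N (+1), one bond to H (-1).
Oxidation state = 0 + 1 + 1 − 1 = +1.

+1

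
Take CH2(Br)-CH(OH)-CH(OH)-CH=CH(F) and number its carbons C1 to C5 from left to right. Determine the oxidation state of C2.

C2 has one bond to C (0), one bond to C (0), one bond to O (+1), one bond to H (-1).
Oxidation state = 0 + 0 + 1 − 1 = 0.

0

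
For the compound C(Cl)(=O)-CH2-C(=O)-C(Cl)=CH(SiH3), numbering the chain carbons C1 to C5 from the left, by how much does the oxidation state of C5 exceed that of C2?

C5: 2C, 1H, 1Si → 0 − 1 − 1 = -2
C2: 2C, 2H → 0 − 2 = -2
Difference: -2 − (-2) = 0.

0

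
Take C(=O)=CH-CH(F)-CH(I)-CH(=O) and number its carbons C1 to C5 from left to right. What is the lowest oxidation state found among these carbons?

Tallying each carbon's bonds:
C1: 2C, 2O → 0 + 2 = +2
C2: 3C, 1H → 0 − 1 = -1
C3: 2C, 1H, 1F → 0 − 1 + 1 = 0
C4: 2C, 1H, 1I → 0 − 1 + 1 = 0
C5: 1C, 1H, 2O → 0 − 1 + 2 = +1
The lowest value is -1.

-1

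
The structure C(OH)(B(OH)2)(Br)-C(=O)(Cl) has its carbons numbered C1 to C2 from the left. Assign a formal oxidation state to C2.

C2 has one bond to C (0), a double bond to O (2×+1 = +2), one bond to Cl (+1).
Oxidation state = 0 + 2 + 1 = +3.

+3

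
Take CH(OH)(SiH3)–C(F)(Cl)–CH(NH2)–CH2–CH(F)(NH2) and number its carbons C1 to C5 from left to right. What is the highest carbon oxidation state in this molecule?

Tallying each carbon's bonds:
C1: 1C, 1H, 1O, 1Si → 0 − 1 + 1 − 1 = -1
C2: 2C, 1F, 1Cl → 0 + 1 + 1 = +2
C3: 2C, 1H, 1N → 0 − 1 + 1 = 0
C4: 2C, 2H → 0 − 2 = -2
C5: 1C, 1H, 1N, 1F → 0 − 1 + 1 + 1 = +1
The highest value is +2.

+2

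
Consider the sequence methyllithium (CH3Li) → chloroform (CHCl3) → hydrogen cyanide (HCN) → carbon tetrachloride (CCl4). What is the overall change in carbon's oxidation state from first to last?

+8

Carbon oxidation states along the series — methyllithium: -4, chloroform: +2, hydrogen cyanide: +2, carbon tetrachloride: +4.
Net change = +4 − (-4) = +8.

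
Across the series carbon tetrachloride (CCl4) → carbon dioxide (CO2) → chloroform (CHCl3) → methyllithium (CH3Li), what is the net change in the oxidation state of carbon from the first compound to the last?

-8

Carbon oxidation states along the series — carbon tetrachloride: +4, carbon dioxide: +4, chloroform: +2, methyllithium: -4.
Net change = -4 − (+4) = -8.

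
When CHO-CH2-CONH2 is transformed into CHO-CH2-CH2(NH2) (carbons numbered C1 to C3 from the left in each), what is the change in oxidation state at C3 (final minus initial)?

Before: C3 has 1 bond to C, 2 bonds to O, 1 bond to N → oxidation state +3.
After: C3 has 1 bond to C, 2 bonds to H, 1 bond to N → oxidation state -1.
Δ = -1 − (+3) = -4, so this is a reduction at C3.

-4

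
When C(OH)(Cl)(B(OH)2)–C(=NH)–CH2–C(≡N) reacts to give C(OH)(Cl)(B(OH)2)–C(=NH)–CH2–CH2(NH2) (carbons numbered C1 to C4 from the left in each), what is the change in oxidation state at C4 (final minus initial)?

Before: C4 has 1 bond to C, 3 bonds to N → oxidation state +3.
After: C4 has 1 bond to C, 2 bonds to H, 1 bond to N → oxidation state -1.
Δ = -1 − (+3) = -4, so this is a reduction at C4.

-4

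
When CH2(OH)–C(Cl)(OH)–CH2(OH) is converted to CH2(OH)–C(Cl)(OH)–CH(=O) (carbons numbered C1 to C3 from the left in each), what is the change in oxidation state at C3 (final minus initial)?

+2

Before: C3 has 1 bond to C, 2 bonds to H, 1 bond to O → oxidation state -1.
After: C3 has 1 bond to C, 1 bond to H, 2 bonds to O → oxidation state +1.
Δ = +1 − (-1) = +2, so this is an oxidation at C3.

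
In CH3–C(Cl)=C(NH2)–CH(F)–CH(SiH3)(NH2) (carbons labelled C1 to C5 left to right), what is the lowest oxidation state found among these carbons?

Tallying each carbon's bonds:
C1: 1C, 3H → 0 − 3 = -3
C2: 3C, 1Cl → 0 + 1 = +1
C3: 3C, 1N → 0 + 1 = +1
C4: 2C, 1H, 1F → 0 − 1 + 1 = 0
C5: 1C, 1H, 1N, 1Si → 0 − 1 + 1 − 1 = -1
The lowest value is -3.

-3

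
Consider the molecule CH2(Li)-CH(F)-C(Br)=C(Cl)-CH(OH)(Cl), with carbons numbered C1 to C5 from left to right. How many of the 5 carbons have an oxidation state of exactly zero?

Bonds to more-electronegative neighbours contribute +1 each, bonds to H or metals contribute −1 each, and C–C bonds contribute 0. Tallying each carbon:
C1: 1C, 2H, 1Li → 0 − 2 − 1 = -3
C2: 2C, 1H, 1F → 0 − 1 + 1 = 0
C3: 3C, 1Br → 0 + 1 = +1
C4: 3C, 1Cl → 0 + 1 = +1
C5: 1C, 1H, 1O, 1Cl → 0 − 1 + 1 + 1 = +1
1 carbon (C2) meets the condition.

1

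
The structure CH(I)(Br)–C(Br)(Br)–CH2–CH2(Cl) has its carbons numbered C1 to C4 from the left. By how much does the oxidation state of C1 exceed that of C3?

+3

C1: 1C, 1H, 1Br, 1I → 0 − 1 + 1 + 1 = +1
C3: 2C, 2H → 0 − 2 = -2
Difference: +1 − (-2) = +3.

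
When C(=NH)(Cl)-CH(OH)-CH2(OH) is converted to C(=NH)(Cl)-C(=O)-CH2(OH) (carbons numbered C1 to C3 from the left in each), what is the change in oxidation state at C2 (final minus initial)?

+2

Before: C2 has 2 bonds to C, 1 bond to H, 1 bond to O → oxidation state 0.
After: C2 has 2 bonds to C, 2 bonds to O → oxidation state +2.
Δ = +2 − (0) = +2, so this is an oxidation at C2.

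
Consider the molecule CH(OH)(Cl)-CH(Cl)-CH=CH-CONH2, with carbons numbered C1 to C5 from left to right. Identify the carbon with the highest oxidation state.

C5

Tallying each carbon's bonds:
C1: 1C, 1H, 1O, 1Cl → 0 − 1 + 1 + 1 = +1
C2: 2C, 1H, 1Cl → 0 − 1 + 1 = 0
C3: 3C, 1H → 0 − 1 = -1
C4: 3C, 1H → 0 − 1 = -1
C5: 1C, 2O, 1N → 0 + 2 + 1 = +3
The most oxidised carbon is C5 at +3.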